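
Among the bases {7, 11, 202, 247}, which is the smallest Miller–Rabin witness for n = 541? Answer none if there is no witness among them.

n − 1 = 540 = 2^2 · 135, so s = 2 and d = 135.
Base 7: x_0 = 7^135 mod 541 = 540. x_0 = 540 ≡ −1, so 7 is not a witness.
Base 11: x_0 = 11^135 mod 541 = 489. x_0 is neither 1 nor 540, so continue squaring. x_1 = 489^2 mod 541 = 540. x_1 ≡ −1, so 11 is not a witness.
Base 202: x_0 = 202^135 mod 541 = 52. x_0 is neither 1 nor 540, so continue squaring. x_1 = 52^2 mod 541 = 540. x_1 ≡ −1, so 202 is not a witness.
Base 247: x_0 = 247^135 mod 541 = 489. x_0 is neither 1 nor 540, so continue squaring. x_1 = 489^2 mod 541 = 540. x_1 ≡ −1, so 247 is not a witness.
No listed base is a witness for 541.

none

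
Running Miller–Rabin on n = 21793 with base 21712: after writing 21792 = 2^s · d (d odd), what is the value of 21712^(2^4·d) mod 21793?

14789

n − 1 = 21792 = 2^5 · 681, so s = 5 and d = 681.
x_0 = 21712^681 mod 21793 = 7004.
x_1 = 7004^2 mod 21793 = 21766.
x_2 = 21766^2 mod 21793 = 729.
x_3 = 729^2 mod 21793 = 8409.
x_4 = 8409^2 mod 21793 = 14789.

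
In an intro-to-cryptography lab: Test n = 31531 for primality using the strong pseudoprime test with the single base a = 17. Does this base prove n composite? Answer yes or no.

n − 1 = 31530 = 2^1 · 15765, so s = 1 and d = 15765.
By repeated squaring, 17^15765 ≡ 1 (mod 31531).
x_0 = 17^15765 mod 31531 = 1.
x_0 = 1, so 17 is not a witness.

no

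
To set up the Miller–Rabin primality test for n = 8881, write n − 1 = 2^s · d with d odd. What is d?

555

Halving: 8880 → 4440 → 2220 → 1110 → 555; 555 is odd.
So 8880 = 2^4 · 555.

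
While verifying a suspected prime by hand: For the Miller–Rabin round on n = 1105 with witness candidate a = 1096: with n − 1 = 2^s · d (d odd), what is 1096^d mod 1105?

961

n − 1 = 1104 = 2^4 · 69, so s = 4 and d = 69.
1096^69 mod 1105 = 961.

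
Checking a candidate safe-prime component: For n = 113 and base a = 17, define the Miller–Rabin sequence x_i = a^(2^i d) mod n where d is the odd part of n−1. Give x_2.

n − 1 = 112 = 2^4 · 7, so s = 4 and d = 7.
x_0 = 17^7 mod 113 = 78.
x_1 = 78^2 mod 113 = 95.
x_2 = 95^2 mod 113 = 98.

98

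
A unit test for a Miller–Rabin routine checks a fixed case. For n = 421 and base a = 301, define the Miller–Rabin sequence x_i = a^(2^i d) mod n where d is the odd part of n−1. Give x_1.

420

n − 1 = 420 = 2^2 · 105, so s = 2 and d = 105.
x_0 = 301^105 mod 421 = 392.
x_1 = 392^2 mod 421 = 420.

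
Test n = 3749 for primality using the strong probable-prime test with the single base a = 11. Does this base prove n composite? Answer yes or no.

yes

n − 1 = 3748 = 2^2 · 937, so s = 2 and d = 937.
x_0 = 11^937 mod 3749 = 3007.
x_0 is neither 1 nor 3748, so continue squaring.
x_1 = 3007^2 mod 3749 = 3210.
Reached i = s−1 = 1 without hitting −1: 11 is a Miller–Rabin witness and 3749 is composite.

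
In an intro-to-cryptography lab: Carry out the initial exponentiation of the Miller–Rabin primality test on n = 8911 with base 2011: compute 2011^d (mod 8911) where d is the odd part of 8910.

n − 1 = 8910 = 2^1 · 4455, so s = 1 and d = 4455.
2011^4455 mod 8911 = 1.

1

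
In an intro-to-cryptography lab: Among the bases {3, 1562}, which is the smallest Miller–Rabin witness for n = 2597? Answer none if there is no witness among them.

n − 1 = 2596 = 2^2 · 649, so s = 2 and d = 649.
Base 3: x_0 = 3^649 mod 2597 = 724. x_0 is neither 1 nor 2596, so continue squaring. x_1 = 724^2 mod 2597 = 2179. Reached i = s−1 = 1 without hitting −1: 3 is a Miller–Rabin witness and 2597 is composite.
Base 1562: x_0 = 1562^649 mod 2597 = 1289. x_0 is neither 1 nor 2596, so continue squaring. x_1 = 1289^2 mod 2597 = 2038. Reached i = s−1 = 1 without hitting −1: 1562 is a Miller–Rabin witness and 2597 is composite.
The smallest witness among the given bases is 3.

3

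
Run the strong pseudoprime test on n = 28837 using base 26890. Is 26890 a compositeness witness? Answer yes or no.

no

n − 1 = 28836 = 2^2 · 7209, so s = 2 and d = 7209.
x_0 = 26890^7209 mod 28837 = 537.
x_0 is neither 1 nor 28836, so continue squaring.
x_1 = 537^2 mod 28837 = 28836.
x_1 ≡ −1, so 26890 is not a witness.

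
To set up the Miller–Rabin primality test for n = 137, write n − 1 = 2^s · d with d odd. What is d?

17

Halving: 136 → 68 → 34 → 17; 17 is odd.
So 136 = 2^3 · 17.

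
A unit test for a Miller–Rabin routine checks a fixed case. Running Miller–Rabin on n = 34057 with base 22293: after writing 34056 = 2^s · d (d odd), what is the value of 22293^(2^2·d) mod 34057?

34056

n − 1 = 34056 = 2^3 · 4257, so s = 3 and d = 4257.
Repeated squaring mod 34057: 22293^1 ≡ 22293, 22293^2 ≡ 18105, 22293^4 ≡ 26457, 22293^8 ≡ 33385, 22293^16 ≡ 8843, 22293^32 ≡ 3777, 22293^64 ≡ 29903, 22293^128 ≡ 22874, 22293^256 ≡ 2185, 22293^512 ≡ 6245, 22293^1024 ≡ 4760, 22293^2048 ≡ 9695, 22293^4096 ≡ 29762.
4257 = 4096 + 128 + 32 + 1, so 22293^4257 ≡ 29762·22874·3777·22293 ≡ 15707 (mod 34057).
x_0 = 15707.
x_1 = 15707^2 mod 34057 = 941.
x_2 = 941^2 mod 34057 = 34056.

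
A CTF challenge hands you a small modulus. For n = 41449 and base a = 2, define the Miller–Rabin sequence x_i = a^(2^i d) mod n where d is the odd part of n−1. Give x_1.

n − 1 = 41448 = 2^3 · 5181, so s = 3 and d = 5181.
x_0 = 2^5181 mod 41449 = 30176.
x_1 = 30176^2 mod 41449 = 39344.

39344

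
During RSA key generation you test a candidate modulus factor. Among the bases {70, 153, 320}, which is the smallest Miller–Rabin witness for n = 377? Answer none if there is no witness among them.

n − 1 = 376 = 2^3 · 47, so s = 3 and d = 47.
Base 70: x_0 = 70^47 mod 377 = 307. x_0 is neither 1 nor 376, so continue squaring. x_1 = 307^2 mod 377 = 376. x_1 ≡ −1, so 70 is not a witness.
Base 153: x_0 = 153^47 mod 377 = 147. x_0 is neither 1 nor 376, so continue squaring. x_1 = 147^2 mod 377 = 120. x_2 = 120^2 mod 377 = 74. Reached i = s−1 = 2 without hitting −1: 153 is a Miller–Rabin witness and 377 is composite.
Base 320: x_0 = 320^47 mod 377 = 291. x_0 is neither 1 nor 376, so continue squaring. x_1 = 291^2 mod 377 = 233. x_2 = 233^2 mod 377 = 1. x_2 = 1 but x_1 ≠ ±1, a nontrivial square root of 1 — 320 is a witness and 377 is composite.
The smallest witness among the given bases is 153.

153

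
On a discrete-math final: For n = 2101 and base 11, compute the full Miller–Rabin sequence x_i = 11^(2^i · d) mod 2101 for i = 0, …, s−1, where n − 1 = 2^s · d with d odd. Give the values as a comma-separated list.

1760, 726

n − 1 = 2100 = 2^2 · 525, so s = 2 and d = 525.
x_0 = 11^525 mod 2101 = 1760.
x_1 = 1760^2 mod 2101 = 726.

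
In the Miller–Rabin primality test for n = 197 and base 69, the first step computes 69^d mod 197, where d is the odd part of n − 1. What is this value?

183

n − 1 = 196 = 2^2 · 49, so s = 2 and d = 49.
69^49 mod 197 = 183.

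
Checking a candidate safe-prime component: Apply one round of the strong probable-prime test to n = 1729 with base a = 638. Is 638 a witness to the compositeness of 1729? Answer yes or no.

no

n − 1 = 1728 = 2^6 · 27, so s = 6 and d = 27.
x_0 = 638^27 mod 1729 = 1.
x_0 = 1, so 638 is not a witness.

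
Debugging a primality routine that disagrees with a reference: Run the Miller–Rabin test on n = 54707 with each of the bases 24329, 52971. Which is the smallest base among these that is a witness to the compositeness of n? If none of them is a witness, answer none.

24329

n − 1 = 54706 = 2^1 · 27353, so s = 1 and d = 27353.
Base 24329: x_0 = 24329^27353 mod 54707 = 51651. x_0 ∉ {1, 54706} and s = 1, so 24329 is a Miller–Rabin witness and 54707 is composite.
Base 52971: x_0 = 52971^27353 mod 54707 = 50801. x_0 ∉ {1, 54706} and s = 1, so 52971 is a Miller–Rabin witness and 54707 is composite.
The smallest witness among the given bases is 24329.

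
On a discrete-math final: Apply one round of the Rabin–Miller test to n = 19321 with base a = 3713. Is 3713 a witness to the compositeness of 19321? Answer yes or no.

n − 1 = 19320 = 2^3 · 2415, so s = 3 and d = 2415.
x_0 = 3713^2415 mod 19321 = 18210.
x_0 is neither 1 nor 19320, so continue squaring.
x_1 = 18210^2 mod 19321 = 17098.
x_2 = 17098^2 mod 19321 = 14874.
Reached i = s−1 = 2 without hitting −1: 3713 is a Miller–Rabin witness and 19321 is composite.

yes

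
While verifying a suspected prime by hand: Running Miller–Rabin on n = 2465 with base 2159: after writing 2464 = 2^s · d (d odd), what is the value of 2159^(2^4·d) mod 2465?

2176

n − 1 = 2464 = 2^5 · 77, so s = 5 and d = 77.
By repeated squaring, 2159^77 ≡ 289 (mod 2465).
x_0 = 289.
x_1 = 289^2 mod 2465 = 2176.
x_2 = 2176^2 mod 2465 = 2176.
x_3 = 2176^2 mod 2465 = 2176.
x_4 = 2176^2 mod 2465 = 2176.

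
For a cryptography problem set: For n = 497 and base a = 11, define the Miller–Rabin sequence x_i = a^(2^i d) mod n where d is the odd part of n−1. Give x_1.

219

n − 1 = 496 = 2^4 · 31, so s = 4 and d = 31.
By repeated squaring, 11^31 ≡ 123 (mod 497).
x_0 = 123.
x_1 = 123^2 mod 497 = 219.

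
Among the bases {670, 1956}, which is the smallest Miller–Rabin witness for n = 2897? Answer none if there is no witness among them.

none

n − 1 = 2896 = 2^4 · 181, so s = 4 and d = 181.
Base 670: x_0 = 670^181 mod 2897 = 381. x_0 is neither 1 nor 2896, so continue squaring. x_1 = 381^2 mod 2897 = 311. x_2 = 311^2 mod 2897 = 1120. x_3 = 1120^2 mod 2897 = 2896. x_3 ≡ −1, so 670 is not a witness.
Base 1956: x_0 = 1956^181 mod 2897 = 2516. x_0 is neither 1 nor 2896, so continue squaring. x_1 = 2516^2 mod 2897 = 311. x_2 = 311^2 mod 2897 = 1120. x_3 = 1120^2 mod 2897 = 2896. x_3 ≡ −1, so 1956 is not a witness.
No listed base is a witness for 2897.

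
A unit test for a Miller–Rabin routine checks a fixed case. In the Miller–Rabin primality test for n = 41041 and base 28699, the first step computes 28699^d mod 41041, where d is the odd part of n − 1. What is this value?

n − 1 = 41040 = 2^4 · 2565, so s = 4 and d = 2565.
28699^2565 mod 41041 = 28699.

28699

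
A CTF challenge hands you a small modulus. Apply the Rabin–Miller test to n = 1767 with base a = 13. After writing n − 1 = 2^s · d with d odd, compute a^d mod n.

n − 1 = 1766 = 2^1 · 883, so s = 1 and d = 883.
13^883 mod 1767 = 1096.

1096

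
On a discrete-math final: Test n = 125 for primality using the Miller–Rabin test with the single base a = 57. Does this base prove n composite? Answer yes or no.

no

n − 1 = 124 = 2^2 · 31, so s = 2 and d = 31.
x_0 = 57^31 mod 125 = 68.
x_0 is neither 1 nor 124, so continue squaring.
x_1 = 68^2 mod 125 = 124.
x_1 ≡ −1, so 57 is not a witness.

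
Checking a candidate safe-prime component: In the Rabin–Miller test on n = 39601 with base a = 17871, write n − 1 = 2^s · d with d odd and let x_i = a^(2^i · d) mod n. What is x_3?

11145

n − 1 = 39600 = 2^4 · 2475, so s = 4 and d = 2475.
By repeated squaring, 17871^2475 ≡ 1394 (mod 39601).
x_0 = 1394.
x_1 = 1394^2 mod 39601 = 2787.
x_2 = 2787^2 mod 39601 = 5573.
x_3 = 5573^2 mod 39601 = 11145.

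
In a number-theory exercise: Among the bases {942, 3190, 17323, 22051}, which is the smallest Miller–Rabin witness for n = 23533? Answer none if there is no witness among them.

n − 1 = 23532 = 2^2 · 5883, so s = 2 and d = 5883.
Base 942: x_0 = 942^5883 mod 23533 = 17335. x_0 is neither 1 nor 23532, so continue squaring. x_1 = 17335^2 mod 23533 = 9348. Reached i = s−1 = 1 without hitting −1: 942 is a Miller–Rabin witness and 23533 is composite.
Base 3190: x_0 = 3190^5883 mod 23533 = 4168. x_0 is neither 1 nor 23532, so continue squaring. x_1 = 4168^2 mod 23533 = 4870. Reached i = s−1 = 1 without hitting −1: 3190 is a Miller–Rabin witness and 23533 is composite.
Base 17323: x_0 = 17323^5883 mod 23533 = 19564. x_0 is neither 1 nor 23532, so continue squaring. x_1 = 19564^2 mod 23533 = 9384. Reached i = s−1 = 1 without hitting −1: 17323 is a Miller–Rabin witness and 23533 is composite.
Base 22051: x_0 = 22051^5883 mod 23533 = 12487. x_0 is neither 1 nor 23532, so continue squaring. x_1 = 12487^2 mod 23533 = 19044. Reached i = s−1 = 1 without hitting −1: 22051 is a Miller–Rabin witness and 23533 is composite.
The smallest witness among the given bases is 942.

942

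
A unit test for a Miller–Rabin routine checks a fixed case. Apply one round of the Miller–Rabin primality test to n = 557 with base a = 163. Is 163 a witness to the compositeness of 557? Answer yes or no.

no

n − 1 = 556 = 2^2 · 139, so s = 2 and d = 139.
x_0 = 163^139 mod 557 = 439.
x_0 is neither 1 nor 556, so continue squaring.
x_1 = 439^2 mod 557 = 556.
x_1 ≡ −1, so 163 is not a witness.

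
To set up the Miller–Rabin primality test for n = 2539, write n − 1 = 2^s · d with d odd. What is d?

Halving: 2538 → 1269; 1269 is odd.
So 2538 = 2^1 · 1269.

1269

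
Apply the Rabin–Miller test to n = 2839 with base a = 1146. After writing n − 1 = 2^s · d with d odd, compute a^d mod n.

n − 1 = 2838 = 2^1 · 1419, so s = 1 and d = 1419.
1146^1419 mod 2839 = 2768.

2768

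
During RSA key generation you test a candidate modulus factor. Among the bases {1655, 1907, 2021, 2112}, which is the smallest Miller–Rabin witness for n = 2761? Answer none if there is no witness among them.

n − 1 = 2760 = 2^3 · 345, so s = 3 and d = 345.
Base 1655: x_0 = 1655^345 mod 2761 = 1. x_0 = 1, so 1655 is not a witness.
Base 1907: x_0 = 1907^345 mod 2761 = 408. x_0 is neither 1 nor 2760, so continue squaring. x_1 = 408^2 mod 2761 = 804. x_2 = 804^2 mod 2761 = 342. Reached i = s−1 = 2 without hitting −1: 1907 is a Miller–Rabin witness and 2761 is composite.
Base 2021: x_0 = 2021^345 mod 2761 = 571. x_0 is neither 1 nor 2760, so continue squaring. x_1 = 571^2 mod 2761 = 243. x_2 = 243^2 mod 2761 = 1068. Reached i = s−1 = 2 without hitting −1: 2021 is a Miller–Rabin witness and 2761 is composite.
Base 2112: x_0 = 2112^345 mod 2761 = 2134. x_0 is neither 1 nor 2760, so continue squaring. x_1 = 2134^2 mod 2761 = 1067. x_2 = 1067^2 mod 2761 = 957. Reached i = s−1 = 2 without hitting −1: 2112 is a Miller–Rabin witness and 2761 is composite.
The smallest witness among the given bases is 1907.

1907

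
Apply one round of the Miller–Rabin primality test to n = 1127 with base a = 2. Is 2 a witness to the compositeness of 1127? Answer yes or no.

n − 1 = 1126 = 2^1 · 563, so s = 1 and d = 563.
x_0 = 2^563 mod 1127 = 487.
x_0 ∉ {1, 1126} and s = 1, so 2 is a Miller–Rabin witness and 1127 is composite.

yes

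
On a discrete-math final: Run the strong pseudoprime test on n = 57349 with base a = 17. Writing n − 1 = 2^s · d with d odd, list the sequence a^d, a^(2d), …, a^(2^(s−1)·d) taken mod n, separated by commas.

57348, 1

n − 1 = 57348 = 2^2 · 14337, so s = 2 and d = 14337.
x_0 = 17^14337 mod 57349 = 57348.
x_1 = 57348^2 mod 57349 = 1.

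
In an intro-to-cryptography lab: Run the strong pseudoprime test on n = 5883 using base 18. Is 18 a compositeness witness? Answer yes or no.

n − 1 = 5882 = 2^1 · 2941, so s = 1 and d = 2941.
x_0 = 18^2941 mod 5883 = 1800.
x_0 ∉ {1, 5882} and s = 1, so 18 is a Miller–Rabin witness and 5883 is composite.

yes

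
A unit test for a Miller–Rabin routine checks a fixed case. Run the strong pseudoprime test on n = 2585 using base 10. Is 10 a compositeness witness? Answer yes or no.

yes

n − 1 = 2584 = 2^3 · 323, so s = 3 and d = 323.
By repeated squaring, 10^323 ≡ 10 (mod 2585).
x_0 = 10^323 mod 2585 = 10.
x_0 is neither 1 nor 2584, so continue squaring.
x_1 = 10^2 mod 2585 = 100.
x_2 = 100^2 mod 2585 = 2245.
Reached i = s−1 = 2 without hitting −1: 10 is a Miller–Rabin witness and 2585 is composite.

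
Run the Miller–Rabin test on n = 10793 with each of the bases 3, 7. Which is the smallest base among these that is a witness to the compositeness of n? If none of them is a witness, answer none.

n − 1 = 10792 = 2^3 · 1349, so s = 3 and d = 1349.
Base 3: x_0 = 3^1349 mod 10793 = 6951. x_0 is neither 1 nor 10792, so continue squaring. x_1 = 6951^2 mod 10793 = 6933. x_2 = 6933^2 mod 10793 = 5260. Reached i = s−1 = 2 without hitting −1: 3 is a Miller–Rabin witness and 10793 is composite.
Base 7: x_0 = 7^1349 mod 10793 = 8637. x_0 is neither 1 nor 10792, so continue squaring. x_1 = 8637^2 mod 10793 = 7346. x_2 = 7346^2 mod 10793 = 9509. Reached i = s−1 = 2 without hitting −1: 7 is a Miller–Rabin witness and 10793 is composite.
The smallest witness among the given bases is 3.

3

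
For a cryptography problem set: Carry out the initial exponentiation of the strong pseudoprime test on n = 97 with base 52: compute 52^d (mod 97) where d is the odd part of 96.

55

n − 1 = 96 = 2^5 · 3, so s = 5 and d = 3.
52^3 mod 97 = 55.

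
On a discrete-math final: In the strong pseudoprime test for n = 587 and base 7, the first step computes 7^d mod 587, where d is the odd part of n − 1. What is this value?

1

n − 1 = 586 = 2^1 · 293, so s = 1 and d = 293.
Repeated squaring mod 587: 7^1 ≡ 7, 7^2 ≡ 49, 7^4 ≡ 53, 7^8 ≡ 461, 7^16 ≡ 27, 7^32 ≡ 142, 7^64 ≡ 206, 7^128 ≡ 172, 7^256 ≡ 234.
293 = 256 + 32 + 4 + 1, so 7^293 ≡ 234·142·53·7 ≡ 1 (mod 587).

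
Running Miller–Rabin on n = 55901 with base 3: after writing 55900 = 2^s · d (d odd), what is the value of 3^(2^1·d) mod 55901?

n − 1 = 55900 = 2^2 · 13975, so s = 2 and d = 13975.
x_0 = 3^13975 mod 55901 = 53760.
x_1 = 53760^2 mod 55901 = 55900.

55900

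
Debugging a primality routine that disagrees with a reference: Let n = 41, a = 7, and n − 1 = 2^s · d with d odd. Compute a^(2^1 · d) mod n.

n − 1 = 40 = 2^3 · 5, so s = 3 and d = 5.
x_0 = 7^5 mod 41 = 38.
x_1 = 38^2 mod 41 = 9.

9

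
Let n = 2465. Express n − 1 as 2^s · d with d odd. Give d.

77

Halving: 2464 → 1232 → 616 → 308 → 154 → 77; 77 is odd.
So 2464 = 2^5 · 77.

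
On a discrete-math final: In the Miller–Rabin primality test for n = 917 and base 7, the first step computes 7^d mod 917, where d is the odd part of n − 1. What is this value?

140

n − 1 = 916 = 2^2 · 229, so s = 2 and d = 229.
7^229 mod 917 = 140.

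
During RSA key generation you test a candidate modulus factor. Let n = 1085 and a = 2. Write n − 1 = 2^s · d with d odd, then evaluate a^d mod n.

n − 1 = 1084 = 2^2 · 271, so s = 2 and d = 271.
2^271 mod 1085 = 653.

653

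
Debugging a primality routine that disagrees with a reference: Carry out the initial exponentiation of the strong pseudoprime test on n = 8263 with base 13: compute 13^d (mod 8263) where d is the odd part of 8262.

8262

n − 1 = 8262 = 2^1 · 4131, so s = 1 and d = 4131.
Repeated squaring mod 8263: 13^1 ≡ 13, 13^2 ≡ 169, 13^4 ≡ 3772, 13^8 ≡ 7361, 13^16 ≡ 3830, 13^32 ≡ 2075, 13^64 ≡ 602, 13^128 ≡ 7095, 13^256 ≡ 829, 13^512 ≡ 1412, 13^1024 ≡ 2361, 13^2048 ≡ 5059, 13^4096 ≡ 2970.
4131 = 4096 + 32 + 2 + 1, so 13^4131 ≡ 2970·2075·169·13 ≡ 8262 (mod 8263).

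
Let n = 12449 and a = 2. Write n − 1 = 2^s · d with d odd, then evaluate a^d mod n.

9946

n − 1 = 12448 = 2^5 · 389, so s = 5 and d = 389.
2^389 mod 12449 = 9946.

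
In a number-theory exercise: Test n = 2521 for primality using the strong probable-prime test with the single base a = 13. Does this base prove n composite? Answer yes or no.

no

n − 1 = 2520 = 2^3 · 315, so s = 3 and d = 315.
By repeated squaring, 13^315 ≡ 1 (mod 2521).
x_0 = 13^315 mod 2521 = 1.
x_0 = 1, so 13 is not a witness.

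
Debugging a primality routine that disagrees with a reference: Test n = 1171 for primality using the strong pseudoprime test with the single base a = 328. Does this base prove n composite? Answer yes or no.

n − 1 = 1170 = 2^1 · 585, so s = 1 and d = 585.
Repeated squaring mod 1171: 328^1 ≡ 328, 328^2 ≡ 1023, 328^4 ≡ 826, 328^8 ≡ 754, 328^16 ≡ 581, 328^32 ≡ 313, 328^64 ≡ 776, 328^128 ≡ 282, 328^256 ≡ 1067, 328^512 ≡ 277.
585 = 512 + 64 + 8 + 1, so 328^585 ≡ 277·776·754·328 ≡ 1170 (mod 1171).
x_0 = 328^585 mod 1171 = 1170.
x_0 = 1170 ≡ −1, so 328 is not a witness.

no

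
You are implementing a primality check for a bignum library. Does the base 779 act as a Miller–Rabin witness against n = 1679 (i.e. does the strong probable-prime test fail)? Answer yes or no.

n − 1 = 1678 = 2^1 · 839, so s = 1 and d = 839.
x_0 = 779^839 mod 1679 = 295.
x_0 ∉ {1, 1678} and s = 1, so 779 is a Miller–Rabin witness and 1679 is composite.

yes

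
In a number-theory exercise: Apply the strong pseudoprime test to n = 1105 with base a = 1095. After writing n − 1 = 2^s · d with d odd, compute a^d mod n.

n − 1 = 1104 = 2^4 · 69, so s = 4 and d = 69.
1095^69 mod 1105 = 300.

300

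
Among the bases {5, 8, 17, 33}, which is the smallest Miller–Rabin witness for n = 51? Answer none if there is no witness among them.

5

n − 1 = 50 = 2^1 · 25, so s = 1 and d = 25.
Base 5: x_0 = 5^25 mod 51 = 29. x_0 ∉ {1, 50} and s = 1, so 5 is a Miller–Rabin witness and 51 is composite.
Base 8: x_0 = 8^25 mod 51 = 8. x_0 ∉ {1, 50} and s = 1, so 8 is a Miller–Rabin witness and 51 is composite.
Base 17: x_0 = 17^25 mod 51 = 17. x_0 ∉ {1, 50} and s = 1, so 17 is a Miller–Rabin witness and 51 is composite.
Base 33: x_0 = 33^25 mod 51 = 33. x_0 ∉ {1, 50} and s = 1, so 33 is a Miller–Rabin witness and 51 is composite.
The smallest witness among the given bases is 5.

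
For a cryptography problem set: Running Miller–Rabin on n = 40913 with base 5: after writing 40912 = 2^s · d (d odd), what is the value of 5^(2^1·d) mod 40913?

n − 1 = 40912 = 2^4 · 2557, so s = 4 and d = 2557.
x_0 = 5^2557 mod 40913 = 27674.
x_1 = 27674^2 mod 40913 = 40742.

40742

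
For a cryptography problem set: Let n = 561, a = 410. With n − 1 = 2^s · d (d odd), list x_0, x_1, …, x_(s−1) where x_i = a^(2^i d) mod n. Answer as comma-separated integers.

518, 166, 67, 1

n − 1 = 560 = 2^4 · 35, so s = 4 and d = 35.
x_0 = 410^35 mod 561 = 518.
x_1 = 518^2 mod 561 = 166.
x_2 = 166^2 mod 561 = 67.
x_3 = 67^2 mod 561 = 1.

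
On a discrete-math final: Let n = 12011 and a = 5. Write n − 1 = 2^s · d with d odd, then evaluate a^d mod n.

1

n − 1 = 12010 = 2^1 · 6005, so s = 1 and d = 6005.
5^6005 mod 12011 = 1.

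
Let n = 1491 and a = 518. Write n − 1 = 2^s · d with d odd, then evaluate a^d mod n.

1106

n − 1 = 1490 = 2^1 · 745, so s = 1 and d = 745.
Repeated squaring mod 1491: 518^1 ≡ 518, 518^2 ≡ 1435, 518^4 ≡ 154, 518^8 ≡ 1351, 518^16 ≡ 217, 518^32 ≡ 868, 518^64 ≡ 469, 518^128 ≡ 784, 518^256 ≡ 364, 518^512 ≡ 1288.
745 = 512 + 128 + 64 + 32 + 8 + 1, so 518^745 ≡ 1288·784·469·868·1351·518 ≡ 1106 (mod 1491).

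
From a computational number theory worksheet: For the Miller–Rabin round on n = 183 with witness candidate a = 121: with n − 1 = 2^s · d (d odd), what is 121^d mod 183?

121

n − 1 = 182 = 2^1 · 91, so s = 1 and d = 91.
121^91 mod 183 = 121.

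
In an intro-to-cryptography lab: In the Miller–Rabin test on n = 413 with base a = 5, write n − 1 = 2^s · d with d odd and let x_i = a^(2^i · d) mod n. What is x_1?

361

n − 1 = 412 = 2^2 · 103, so s = 2 and d = 103.
Repeated squaring mod 413: 5^1 ≡ 5, 5^2 ≡ 25, 5^4 ≡ 212, 5^8 ≡ 340, 5^16 ≡ 373, 5^32 ≡ 361, 5^64 ≡ 226.
103 = 64 + 32 + 4 + 2 + 1, so 5^103 ≡ 226·361·212·25·5 ≡ 19 (mod 413).
x_0 = 19.
x_1 = 19^2 mod 413 = 361.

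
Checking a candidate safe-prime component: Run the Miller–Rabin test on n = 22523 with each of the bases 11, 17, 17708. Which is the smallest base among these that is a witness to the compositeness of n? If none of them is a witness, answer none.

n − 1 = 22522 = 2^1 · 11261, so s = 1 and d = 11261.
Base 11: x_0 = 11^11261 mod 22523 = 6378. x_0 ∉ {1, 22522} and s = 1, so 11 is a Miller–Rabin witness and 22523 is composite.
Base 17: x_0 = 17^11261 mod 22523 = 19409. x_0 ∉ {1, 22522} and s = 1, so 17 is a Miller–Rabin witness and 22523 is composite.
Base 17708: x_0 = 17708^11261 mod 22523 = 10912. x_0 ∉ {1, 22522} and s = 1, so 17708 is a Miller–Rabin witness and 22523 is composite.
The smallest witness among the given bases is 11.

11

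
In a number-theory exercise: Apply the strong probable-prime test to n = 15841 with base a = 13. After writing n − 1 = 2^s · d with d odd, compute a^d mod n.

n − 1 = 15840 = 2^5 · 495, so s = 5 and d = 495.
13^495 mod 15841 = 8896.

8896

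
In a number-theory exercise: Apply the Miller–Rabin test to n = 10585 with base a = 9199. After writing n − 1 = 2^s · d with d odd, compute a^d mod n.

n − 1 = 10584 = 2^3 · 1323, so s = 3 and d = 1323.
9199^1323 mod 10585 = 10294.

10294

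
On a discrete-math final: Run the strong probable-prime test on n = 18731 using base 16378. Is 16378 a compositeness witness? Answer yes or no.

n − 1 = 18730 = 2^1 · 9365, so s = 1 and d = 9365.
Repeated squaring mod 18731: 16378^1 ≡ 16378, 16378^2 ≡ 10964, 16378^4 ≡ 12469, 16378^8 ≡ 8661, 16378^16 ≡ 13997, 16378^32 ≡ 8480, 16378^64 ≡ 2091, 16378^128 ≡ 7958, 16378^256 ≡ 253, 16378^512 ≡ 7816, 16378^1024 ≡ 8065, 16378^2048 ≡ 10193, 16378^4096 ≡ 15123, 16378^8192 ≡ 18350.
9365 = 8192 + 1024 + 128 + 16 + 4 + 1, so 16378^9365 ≡ 18350·8065·7958·13997·12469·16378 ≡ 18730 (mod 18731).
x_0 = 16378^9365 mod 18731 = 18730.
x_0 = 18730 ≡ −1, so 16378 is not a witness.

no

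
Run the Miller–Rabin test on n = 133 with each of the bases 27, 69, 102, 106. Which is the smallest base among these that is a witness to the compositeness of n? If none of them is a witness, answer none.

n − 1 = 132 = 2^2 · 33, so s = 2 and d = 33.
Base 27: x_0 = 27^33 mod 133 = 132. x_0 = 132 ≡ −1, so 27 is not a witness.
Base 69: x_0 = 69^33 mod 133 = 132. x_0 = 132 ≡ −1, so 69 is not a witness.
Base 102: x_0 = 102^33 mod 133 = 1. x_0 = 1, so 102 is not a witness.
Base 106: x_0 = 106^33 mod 133 = 1. x_0 = 1, so 106 is not a witness.
No listed base is a witness for 133.

none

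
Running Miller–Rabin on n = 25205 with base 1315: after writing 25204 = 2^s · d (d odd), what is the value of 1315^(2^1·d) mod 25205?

n − 1 = 25204 = 2^2 · 6301, so s = 2 and d = 6301.
Repeated squaring mod 25205: 1315^1 ≡ 1315, 1315^2 ≡ 15285, 1315^4 ≡ 6080, 1315^8 ≡ 15870, 1315^16 ≡ 8540, 1315^32 ≡ 13535, 1315^64 ≡ 6285, 1315^128 ≡ 4990, 1315^256 ≡ 22765, 1315^512 ≡ 5220, 1315^1024 ≡ 1795, 1315^2048 ≡ 20990, 1315^4096 ≡ 21905.
6301 = 4096 + 2048 + 128 + 16 + 8 + 4 + 1, so 1315^6301 ≡ 21905·20990·4990·8540·15870·6080·1315 ≡ 19420 (mod 25205).
x_0 = 19420.
x_1 = 19420^2 mod 25205 = 19190.

19190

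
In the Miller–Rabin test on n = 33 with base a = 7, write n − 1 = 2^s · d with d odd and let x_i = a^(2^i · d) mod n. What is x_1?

16

n − 1 = 32 = 2^5 · 1, so s = 5 and d = 1.
x_0 = 7^1 mod 33 = 7.
x_1 = 7^2 mod 33 = 16.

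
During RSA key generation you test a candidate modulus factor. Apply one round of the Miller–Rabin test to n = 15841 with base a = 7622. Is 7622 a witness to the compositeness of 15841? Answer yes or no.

yes

n − 1 = 15840 = 2^5 · 495, so s = 5 and d = 495.
Repeated squaring mod 15841: 7622^1 ≡ 7622, 7622^2 ≡ 5937, 7622^4 ≡ 1744, 7622^8 ≡ 64, 7622^16 ≡ 4096, 7622^32 ≡ 1597, 7622^64 ≡ 8, 7622^128 ≡ 64, 7622^256 ≡ 4096.
495 = 256 + 128 + 64 + 32 + 8 + 4 + 2 + 1, so 7622^495 ≡ 4096·64·8·1597·64·1744·5937·7622 ≡ 6726 (mod 15841).
x_0 = 7622^495 mod 15841 = 6726.
x_0 is neither 1 nor 15840, so continue squaring.
x_1 = 6726^2 mod 15841 = 13021.
x_2 = 13021^2 mod 15841 = 218.
x_3 = 218^2 mod 15841 = 1.
x_3 = 1 but x_2 ≠ ±1, a nontrivial square root of 1 — 7622 is a witness and 15841 is composite.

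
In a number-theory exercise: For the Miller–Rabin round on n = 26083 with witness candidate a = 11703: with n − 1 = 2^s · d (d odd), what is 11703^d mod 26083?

n − 1 = 26082 = 2^1 · 13041, so s = 1 and d = 13041.
11703^13041 mod 26083 = 1.

1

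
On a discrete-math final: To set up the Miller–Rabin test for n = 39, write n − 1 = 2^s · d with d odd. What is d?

19

Halving: 38 → 19; 19 is odd.
So 38 = 2^1 · 19.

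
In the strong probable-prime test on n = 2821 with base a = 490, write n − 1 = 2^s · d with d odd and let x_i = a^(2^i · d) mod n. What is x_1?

n − 1 = 2820 = 2^2 · 705, so s = 2 and d = 705.
x_0 = 490^705 mod 2821 = 2016.
x_1 = 2016^2 mod 2821 = 2016.

2016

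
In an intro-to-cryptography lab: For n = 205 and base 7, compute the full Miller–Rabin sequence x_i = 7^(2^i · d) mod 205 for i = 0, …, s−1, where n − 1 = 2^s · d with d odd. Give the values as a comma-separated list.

n − 1 = 204 = 2^2 · 51, so s = 2 and d = 51.
x_0 = 7^51 mod 205 = 63.
x_1 = 63^2 mod 205 = 74.

63, 74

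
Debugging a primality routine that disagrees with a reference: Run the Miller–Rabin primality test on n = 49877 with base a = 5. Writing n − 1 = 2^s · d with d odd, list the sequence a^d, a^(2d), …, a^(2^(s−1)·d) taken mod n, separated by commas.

n − 1 = 49876 = 2^2 · 12469, so s = 2 and d = 12469.
x_0 = 5^12469 mod 49877 = 6492.
x_1 = 6492^2 mod 49877 = 49876.

6492, 49876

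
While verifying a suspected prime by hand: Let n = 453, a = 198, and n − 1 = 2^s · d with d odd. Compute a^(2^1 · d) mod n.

198

n − 1 = 452 = 2^2 · 113, so s = 2 and d = 113.
Repeated squaring mod 453: 198^1 ≡ 198, 198^2 ≡ 246, 198^4 ≡ 267, 198^8 ≡ 168, 198^16 ≡ 138, 198^32 ≡ 18, 198^64 ≡ 324.
113 = 64 + 32 + 16 + 1, so 198^113 ≡ 324·18·138·198 ≡ 399 (mod 453).
x_0 = 399.
x_1 = 399^2 mod 453 = 198.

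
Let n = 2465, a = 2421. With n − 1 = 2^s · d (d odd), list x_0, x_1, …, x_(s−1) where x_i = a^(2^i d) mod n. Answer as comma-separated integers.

771, 376, 871, 1886, 1

n − 1 = 2464 = 2^5 · 77, so s = 5 and d = 77.
x_0 = 2421^77 mod 2465 = 771.
x_1 = 771^2 mod 2465 = 376.
x_2 = 376^2 mod 2465 = 871.
x_3 = 871^2 mod 2465 = 1886.
x_4 = 1886^2 mod 2465 = 1.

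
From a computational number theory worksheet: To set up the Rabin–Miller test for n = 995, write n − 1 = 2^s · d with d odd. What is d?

Halving: 994 → 497; 497 is odd.
So 994 = 2^1 · 497.

497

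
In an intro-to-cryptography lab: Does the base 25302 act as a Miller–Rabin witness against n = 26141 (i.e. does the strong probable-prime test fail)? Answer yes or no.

n − 1 = 26140 = 2^2 · 6535, so s = 2 and d = 6535.
x_0 = 25302^6535 mod 26141 = 15347.
x_0 is neither 1 nor 26140, so continue squaring.
x_1 = 15347^2 mod 26141 = 26140.
x_1 ≡ −1, so 25302 is not a witness.

no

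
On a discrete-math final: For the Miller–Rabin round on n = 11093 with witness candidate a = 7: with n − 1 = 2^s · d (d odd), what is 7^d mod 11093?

1508

n − 1 = 11092 = 2^2 · 2773, so s = 2 and d = 2773.
7^2773 mod 11093 = 1508.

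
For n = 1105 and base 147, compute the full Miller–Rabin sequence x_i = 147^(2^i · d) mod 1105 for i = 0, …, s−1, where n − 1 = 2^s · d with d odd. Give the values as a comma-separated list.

n − 1 = 1104 = 2^4 · 69, so s = 4 and d = 69.
x_0 = 147^69 mod 1105 = 792.
x_1 = 792^2 mod 1105 = 729.
x_2 = 729^2 mod 1105 = 1041.
x_3 = 1041^2 mod 1105 = 781.

792, 729, 1041, 781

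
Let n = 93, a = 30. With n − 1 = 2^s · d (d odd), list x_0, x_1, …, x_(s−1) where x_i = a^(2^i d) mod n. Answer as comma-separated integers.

n − 1 = 92 = 2^2 · 23, so s = 2 and d = 23.
x_0 = 30^23 mod 93 = 30.
x_1 = 30^2 mod 93 = 63.

30, 63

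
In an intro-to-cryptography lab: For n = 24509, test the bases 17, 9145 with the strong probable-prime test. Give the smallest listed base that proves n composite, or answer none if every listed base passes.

n − 1 = 24508 = 2^2 · 6127, so s = 2 and d = 6127.
Base 17: x_0 = 17^6127 mod 24509 = 23402. x_0 is neither 1 nor 24508, so continue squaring. x_1 = 23402^2 mod 24509 = 24508. x_1 ≡ −1, so 17 is not a witness.
Base 9145: x_0 = 9145^6127 mod 24509 = 1107. x_0 is neither 1 nor 24508, so continue squaring. x_1 = 1107^2 mod 24509 = 24508. x_1 ≡ −1, so 9145 is not a witness.
No listed base is a witness for 24509.

none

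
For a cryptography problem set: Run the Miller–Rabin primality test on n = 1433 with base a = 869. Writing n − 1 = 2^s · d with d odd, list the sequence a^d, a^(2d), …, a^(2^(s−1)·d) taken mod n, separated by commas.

542, 1432, 1

n − 1 = 1432 = 2^3 · 179, so s = 3 and d = 179.
x_0 = 869^179 mod 1433 = 542.
x_1 = 542^2 mod 1433 = 1432.
x_2 = 1432^2 mod 1433 = 1.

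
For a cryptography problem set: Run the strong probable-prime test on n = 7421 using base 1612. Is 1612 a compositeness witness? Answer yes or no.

n − 1 = 7420 = 2^2 · 1855, so s = 2 and d = 1855.
x_0 = 1612^1855 mod 7421 = 6533.
x_0 is neither 1 nor 7420, so continue squaring.
x_1 = 6533^2 mod 7421 = 1918.
Reached i = s−1 = 1 without hitting −1: 1612 is a Miller–Rabin witness and 7421 is composite.

yes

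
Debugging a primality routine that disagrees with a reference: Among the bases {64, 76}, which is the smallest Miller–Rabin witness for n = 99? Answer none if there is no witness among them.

n − 1 = 98 = 2^1 · 49, so s = 1 and d = 49.
Base 64: x_0 = 64^49 mod 99 = 82. x_0 ∉ {1, 98} and s = 1, so 64 is a Miller–Rabin witness and 99 is composite.
Base 76: x_0 = 76^49 mod 99 = 76. x_0 ∉ {1, 98} and s = 1, so 76 is a Miller–Rabin witness and 99 is composite.
The smallest witness among the given bases is 64.

64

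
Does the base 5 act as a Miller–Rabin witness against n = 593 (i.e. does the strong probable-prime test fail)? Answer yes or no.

no

n − 1 = 592 = 2^4 · 37, so s = 4 and d = 37.
x_0 = 5^37 mod 593 = 471.
x_0 is neither 1 nor 592, so continue squaring.
x_1 = 471^2 mod 593 = 59.
x_2 = 59^2 mod 593 = 516.
x_3 = 516^2 mod 593 = 592.
x_3 ≡ −1, so 5 is not a witness.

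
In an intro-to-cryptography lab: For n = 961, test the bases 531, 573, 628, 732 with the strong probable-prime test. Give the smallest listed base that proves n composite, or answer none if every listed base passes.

none

n − 1 = 960 = 2^6 · 15, so s = 6 and d = 15.
Base 531: x_0 = 531^15 mod 961 = 1. x_0 = 1, so 531 is not a witness.
Base 573: x_0 = 573^15 mod 961 = 960. x_0 = 960 ≡ −1, so 573 is not a witness.
Base 628: x_0 = 628^15 mod 961 = 1. x_0 = 1, so 628 is not a witness.
Base 732: x_0 = 732^15 mod 961 = 1. x_0 = 1, so 732 is not a witness.
No listed base is a witness for 961.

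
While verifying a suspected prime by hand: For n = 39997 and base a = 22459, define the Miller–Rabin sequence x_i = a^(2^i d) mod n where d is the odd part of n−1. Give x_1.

30821

n − 1 = 39996 = 2^2 · 9999, so s = 2 and d = 9999.
x_0 = 22459^9999 mod 39997 = 14282.
x_1 = 14282^2 mod 39997 = 30821.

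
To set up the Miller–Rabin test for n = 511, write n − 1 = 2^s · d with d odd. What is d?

255

Halving: 510 → 255; 255 is odd.
So 510 = 2^1 · 255.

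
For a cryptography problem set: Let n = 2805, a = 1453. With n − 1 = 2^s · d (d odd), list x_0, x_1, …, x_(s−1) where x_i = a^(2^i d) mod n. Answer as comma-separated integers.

n − 1 = 2804 = 2^2 · 701, so s = 2 and d = 701.
x_0 = 1453^701 mod 2805 = 298.
x_1 = 298^2 mod 2805 = 1849.

298, 1849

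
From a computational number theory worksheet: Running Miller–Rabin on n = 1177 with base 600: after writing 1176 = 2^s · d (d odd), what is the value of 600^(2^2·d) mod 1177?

n − 1 = 1176 = 2^3 · 147, so s = 3 and d = 147.
x_0 = 600^147 mod 1177 = 1009.
x_1 = 1009^2 mod 1177 = 1153.
x_2 = 1153^2 mod 1177 = 576.

576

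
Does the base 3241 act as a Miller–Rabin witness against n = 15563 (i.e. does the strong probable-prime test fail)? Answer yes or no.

n − 1 = 15562 = 2^1 · 7781, so s = 1 and d = 7781.
Repeated squaring mod 15563: 3241^1 ≡ 3241, 3241^2 ≡ 14619, 3241^4 ≡ 4045, 3241^8 ≡ 5312, 3241^16 ≡ 1625, 3241^32 ≡ 10478, 3241^64 ≡ 7082, 3241^128 ≡ 10738, 3241^256 ≡ 13940, 3241^512 ≡ 3982, 3241^1024 ≡ 13190, 3241^2048 ≡ 12886, 3241^4096 ≡ 7349.
7781 = 4096 + 2048 + 1024 + 512 + 64 + 32 + 4 + 1, so 3241^7781 ≡ 7349·12886·13190·3982·7082·10478·4045·3241 ≡ 8620 (mod 15563).
x_0 = 3241^7781 mod 15563 = 8620.
x_0 ∉ {1, 15562} and s = 1, so 3241 is a Miller–Rabin witness and 15563 is composite.

yes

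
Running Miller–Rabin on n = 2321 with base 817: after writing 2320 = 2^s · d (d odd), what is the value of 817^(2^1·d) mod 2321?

804

n − 1 = 2320 = 2^4 · 145, so s = 4 and d = 145.
Repeated squaring mod 2321: 817^1 ≡ 817, 817^2 ≡ 1362, 817^4 ≡ 565, 817^8 ≡ 1248, 817^16 ≡ 113, 817^32 ≡ 1164, 817^64 ≡ 1753, 817^128 ≡ 5.
145 = 128 + 16 + 1, so 817^145 ≡ 5·113·817 ≡ 2047 (mod 2321).
x_0 = 2047.
x_1 = 2047^2 mod 2321 = 804.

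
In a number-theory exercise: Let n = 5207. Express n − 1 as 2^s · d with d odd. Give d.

2603

Halving: 5206 → 2603; 2603 is odd.
So 5206 = 2^1 · 2603.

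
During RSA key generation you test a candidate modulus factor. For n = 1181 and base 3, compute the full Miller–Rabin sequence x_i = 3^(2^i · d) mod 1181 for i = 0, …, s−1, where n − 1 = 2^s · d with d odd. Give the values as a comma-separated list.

938, 1180

n − 1 = 1180 = 2^2 · 295, so s = 2 and d = 295.
x_0 = 3^295 mod 1181 = 938.
x_1 = 938^2 mod 1181 = 1180.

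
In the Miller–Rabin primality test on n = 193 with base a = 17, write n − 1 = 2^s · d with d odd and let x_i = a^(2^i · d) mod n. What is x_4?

81

n − 1 = 192 = 2^6 · 3, so s = 6 and d = 3.
x_0 = 17^3 mod 193 = 88.
x_1 = 88^2 mod 193 = 24.
x_2 = 24^2 mod 193 = 190.
x_3 = 190^2 mod 193 = 9.
x_4 = 9^2 mod 193 = 81.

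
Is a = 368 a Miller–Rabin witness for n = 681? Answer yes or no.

yes

n − 1 = 680 = 2^3 · 85, so s = 3 and d = 85.
x_0 = 368^85 mod 681 = 416.
x_0 is neither 1 nor 680, so continue squaring.
x_1 = 416^2 mod 681 = 82.
x_2 = 82^2 mod 681 = 595.
Reached i = s−1 = 2 without hitting −1: 368 is a Miller–Rabin witness and 681 is composite.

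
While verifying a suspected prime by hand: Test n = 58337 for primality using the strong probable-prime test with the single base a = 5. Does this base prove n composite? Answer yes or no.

no

n − 1 = 58336 = 2^5 · 1823, so s = 5 and d = 1823.
x_0 = 5^1823 mod 58337 = 3303.
x_0 is neither 1 nor 58336, so continue squaring.
x_1 = 3303^2 mod 58337 = 790.
x_2 = 790^2 mod 58337 = 40730.
x_3 = 40730^2 mod 58337 = 3631.
x_4 = 3631^2 mod 58337 = 58336.
x_4 ≡ −1, so 5 is not a witness.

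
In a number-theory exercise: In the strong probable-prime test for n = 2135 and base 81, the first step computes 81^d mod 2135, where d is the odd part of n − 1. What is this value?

156

n − 1 = 2134 = 2^1 · 1067, so s = 1 and d = 1067.
By repeated squaring, 81^1067 ≡ 156 (mod 2135).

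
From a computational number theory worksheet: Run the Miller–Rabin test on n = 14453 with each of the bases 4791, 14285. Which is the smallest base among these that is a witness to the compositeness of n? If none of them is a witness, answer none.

n − 1 = 14452 = 2^2 · 3613, so s = 2 and d = 3613.
Base 4791: x_0 = 4791^3613 mod 14453 = 1398. x_0 is neither 1 nor 14452, so continue squaring. x_1 = 1398^2 mod 14453 = 3249. Reached i = s−1 = 1 without hitting −1: 4791 is a Miller–Rabin witness and 14453 is composite.
Base 14285: x_0 = 14285^3613 mod 14453 = 6460. x_0 is neither 1 nor 14452, so continue squaring. x_1 = 6460^2 mod 14453 = 5789. Reached i = s−1 = 1 without hitting −1: 14285 is a Miller–Rabin witness and 14453 is composite.
The smallest witness among the given bases is 4791.

4791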